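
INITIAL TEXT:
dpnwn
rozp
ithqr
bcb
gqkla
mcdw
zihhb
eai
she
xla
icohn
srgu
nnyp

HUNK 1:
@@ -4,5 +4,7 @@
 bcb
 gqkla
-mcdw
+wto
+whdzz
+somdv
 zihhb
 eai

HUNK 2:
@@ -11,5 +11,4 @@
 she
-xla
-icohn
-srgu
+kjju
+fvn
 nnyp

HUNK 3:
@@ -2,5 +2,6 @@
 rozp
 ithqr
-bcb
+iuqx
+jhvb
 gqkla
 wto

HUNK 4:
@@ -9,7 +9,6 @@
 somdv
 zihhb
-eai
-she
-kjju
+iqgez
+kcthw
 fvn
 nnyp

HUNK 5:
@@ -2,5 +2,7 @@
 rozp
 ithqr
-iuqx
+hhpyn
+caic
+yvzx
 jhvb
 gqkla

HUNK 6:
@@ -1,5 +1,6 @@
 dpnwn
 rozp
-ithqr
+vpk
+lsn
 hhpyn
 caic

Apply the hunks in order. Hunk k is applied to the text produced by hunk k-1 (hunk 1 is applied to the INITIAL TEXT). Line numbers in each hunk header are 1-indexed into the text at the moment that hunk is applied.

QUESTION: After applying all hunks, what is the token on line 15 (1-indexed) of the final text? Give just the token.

Answer: kcthw

Derivation:
Hunk 1: at line 4 remove [mcdw] add [wto,whdzz,somdv] -> 15 lines: dpnwn rozp ithqr bcb gqkla wto whdzz somdv zihhb eai she xla icohn srgu nnyp
Hunk 2: at line 11 remove [xla,icohn,srgu] add [kjju,fvn] -> 14 lines: dpnwn rozp ithqr bcb gqkla wto whdzz somdv zihhb eai she kjju fvn nnyp
Hunk 3: at line 2 remove [bcb] add [iuqx,jhvb] -> 15 lines: dpnwn rozp ithqr iuqx jhvb gqkla wto whdzz somdv zihhb eai she kjju fvn nnyp
Hunk 4: at line 9 remove [eai,she,kjju] add [iqgez,kcthw] -> 14 lines: dpnwn rozp ithqr iuqx jhvb gqkla wto whdzz somdv zihhb iqgez kcthw fvn nnyp
Hunk 5: at line 2 remove [iuqx] add [hhpyn,caic,yvzx] -> 16 lines: dpnwn rozp ithqr hhpyn caic yvzx jhvb gqkla wto whdzz somdv zihhb iqgez kcthw fvn nnyp
Hunk 6: at line 1 remove [ithqr] add [vpk,lsn] -> 17 lines: dpnwn rozp vpk lsn hhpyn caic yvzx jhvb gqkla wto whdzz somdv zihhb iqgez kcthw fvn nnyp
Final line 15: kcthw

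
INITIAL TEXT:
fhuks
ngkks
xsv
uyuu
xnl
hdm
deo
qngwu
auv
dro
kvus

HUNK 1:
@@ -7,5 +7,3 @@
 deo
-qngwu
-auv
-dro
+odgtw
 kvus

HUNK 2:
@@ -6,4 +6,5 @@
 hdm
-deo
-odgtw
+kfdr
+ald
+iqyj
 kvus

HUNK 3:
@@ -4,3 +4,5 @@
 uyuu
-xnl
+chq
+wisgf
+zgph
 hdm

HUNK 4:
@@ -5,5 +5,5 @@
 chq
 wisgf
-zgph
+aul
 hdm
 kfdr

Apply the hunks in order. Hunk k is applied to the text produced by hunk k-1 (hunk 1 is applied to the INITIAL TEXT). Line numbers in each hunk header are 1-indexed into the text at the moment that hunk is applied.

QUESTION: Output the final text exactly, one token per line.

Hunk 1: at line 7 remove [qngwu,auv,dro] add [odgtw] -> 9 lines: fhuks ngkks xsv uyuu xnl hdm deo odgtw kvus
Hunk 2: at line 6 remove [deo,odgtw] add [kfdr,ald,iqyj] -> 10 lines: fhuks ngkks xsv uyuu xnl hdm kfdr ald iqyj kvus
Hunk 3: at line 4 remove [xnl] add [chq,wisgf,zgph] -> 12 lines: fhuks ngkks xsv uyuu chq wisgf zgph hdm kfdr ald iqyj kvus
Hunk 4: at line 5 remove [zgph] add [aul] -> 12 lines: fhuks ngkks xsv uyuu chq wisgf aul hdm kfdr ald iqyj kvus

Answer: fhuks
ngkks
xsv
uyuu
chq
wisgf
aul
hdm
kfdr
ald
iqyj
kvus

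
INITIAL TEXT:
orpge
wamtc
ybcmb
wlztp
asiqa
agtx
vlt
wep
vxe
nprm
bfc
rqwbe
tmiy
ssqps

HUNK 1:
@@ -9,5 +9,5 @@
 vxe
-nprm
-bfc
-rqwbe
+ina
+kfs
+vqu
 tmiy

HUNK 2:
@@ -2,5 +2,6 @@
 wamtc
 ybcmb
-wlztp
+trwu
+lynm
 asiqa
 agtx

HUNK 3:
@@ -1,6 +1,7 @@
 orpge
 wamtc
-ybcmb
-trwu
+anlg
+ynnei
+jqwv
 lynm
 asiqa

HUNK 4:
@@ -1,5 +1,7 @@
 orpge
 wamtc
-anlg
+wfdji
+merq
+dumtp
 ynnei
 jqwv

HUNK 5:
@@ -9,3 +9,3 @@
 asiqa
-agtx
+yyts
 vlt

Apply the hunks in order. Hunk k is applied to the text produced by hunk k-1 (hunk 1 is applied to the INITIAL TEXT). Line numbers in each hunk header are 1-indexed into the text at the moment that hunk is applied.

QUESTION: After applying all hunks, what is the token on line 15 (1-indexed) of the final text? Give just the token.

Hunk 1: at line 9 remove [nprm,bfc,rqwbe] add [ina,kfs,vqu] -> 14 lines: orpge wamtc ybcmb wlztp asiqa agtx vlt wep vxe ina kfs vqu tmiy ssqps
Hunk 2: at line 2 remove [wlztp] add [trwu,lynm] -> 15 lines: orpge wamtc ybcmb trwu lynm asiqa agtx vlt wep vxe ina kfs vqu tmiy ssqps
Hunk 3: at line 1 remove [ybcmb,trwu] add [anlg,ynnei,jqwv] -> 16 lines: orpge wamtc anlg ynnei jqwv lynm asiqa agtx vlt wep vxe ina kfs vqu tmiy ssqps
Hunk 4: at line 1 remove [anlg] add [wfdji,merq,dumtp] -> 18 lines: orpge wamtc wfdji merq dumtp ynnei jqwv lynm asiqa agtx vlt wep vxe ina kfs vqu tmiy ssqps
Hunk 5: at line 9 remove [agtx] add [yyts] -> 18 lines: orpge wamtc wfdji merq dumtp ynnei jqwv lynm asiqa yyts vlt wep vxe ina kfs vqu tmiy ssqps
Final line 15: kfs

Answer: kfs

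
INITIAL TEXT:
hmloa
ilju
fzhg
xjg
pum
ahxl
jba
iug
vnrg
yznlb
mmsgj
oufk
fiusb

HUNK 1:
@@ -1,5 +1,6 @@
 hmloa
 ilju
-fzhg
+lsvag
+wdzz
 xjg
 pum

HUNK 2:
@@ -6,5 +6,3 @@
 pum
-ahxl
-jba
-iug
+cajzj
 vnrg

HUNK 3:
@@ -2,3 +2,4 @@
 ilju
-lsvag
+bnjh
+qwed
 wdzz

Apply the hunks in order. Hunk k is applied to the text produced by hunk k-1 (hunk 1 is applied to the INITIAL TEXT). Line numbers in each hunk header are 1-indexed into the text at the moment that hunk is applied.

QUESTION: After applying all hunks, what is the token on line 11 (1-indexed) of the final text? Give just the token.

Hunk 1: at line 1 remove [fzhg] add [lsvag,wdzz] -> 14 lines: hmloa ilju lsvag wdzz xjg pum ahxl jba iug vnrg yznlb mmsgj oufk fiusb
Hunk 2: at line 6 remove [ahxl,jba,iug] add [cajzj] -> 12 lines: hmloa ilju lsvag wdzz xjg pum cajzj vnrg yznlb mmsgj oufk fiusb
Hunk 3: at line 2 remove [lsvag] add [bnjh,qwed] -> 13 lines: hmloa ilju bnjh qwed wdzz xjg pum cajzj vnrg yznlb mmsgj oufk fiusb
Final line 11: mmsgj

Answer: mmsgj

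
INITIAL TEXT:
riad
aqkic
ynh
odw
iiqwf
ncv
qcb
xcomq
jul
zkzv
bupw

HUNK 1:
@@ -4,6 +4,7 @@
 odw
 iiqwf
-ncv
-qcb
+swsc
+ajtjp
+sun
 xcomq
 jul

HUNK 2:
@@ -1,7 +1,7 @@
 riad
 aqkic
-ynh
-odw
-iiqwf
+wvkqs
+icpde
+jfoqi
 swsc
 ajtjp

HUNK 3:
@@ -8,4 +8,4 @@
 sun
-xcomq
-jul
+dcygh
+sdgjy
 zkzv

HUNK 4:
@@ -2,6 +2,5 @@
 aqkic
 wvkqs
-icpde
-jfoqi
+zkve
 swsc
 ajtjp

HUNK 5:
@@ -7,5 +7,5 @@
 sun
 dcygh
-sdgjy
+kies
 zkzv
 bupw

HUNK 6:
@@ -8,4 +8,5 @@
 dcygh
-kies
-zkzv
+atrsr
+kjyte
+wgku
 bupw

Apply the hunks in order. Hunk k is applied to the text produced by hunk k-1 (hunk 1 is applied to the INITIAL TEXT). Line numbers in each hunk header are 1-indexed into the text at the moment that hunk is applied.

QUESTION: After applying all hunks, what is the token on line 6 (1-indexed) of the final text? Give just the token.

Hunk 1: at line 4 remove [ncv,qcb] add [swsc,ajtjp,sun] -> 12 lines: riad aqkic ynh odw iiqwf swsc ajtjp sun xcomq jul zkzv bupw
Hunk 2: at line 1 remove [ynh,odw,iiqwf] add [wvkqs,icpde,jfoqi] -> 12 lines: riad aqkic wvkqs icpde jfoqi swsc ajtjp sun xcomq jul zkzv bupw
Hunk 3: at line 8 remove [xcomq,jul] add [dcygh,sdgjy] -> 12 lines: riad aqkic wvkqs icpde jfoqi swsc ajtjp sun dcygh sdgjy zkzv bupw
Hunk 4: at line 2 remove [icpde,jfoqi] add [zkve] -> 11 lines: riad aqkic wvkqs zkve swsc ajtjp sun dcygh sdgjy zkzv bupw
Hunk 5: at line 7 remove [sdgjy] add [kies] -> 11 lines: riad aqkic wvkqs zkve swsc ajtjp sun dcygh kies zkzv bupw
Hunk 6: at line 8 remove [kies,zkzv] add [atrsr,kjyte,wgku] -> 12 lines: riad aqkic wvkqs zkve swsc ajtjp sun dcygh atrsr kjyte wgku bupw
Final line 6: ajtjp

Answer: ajtjp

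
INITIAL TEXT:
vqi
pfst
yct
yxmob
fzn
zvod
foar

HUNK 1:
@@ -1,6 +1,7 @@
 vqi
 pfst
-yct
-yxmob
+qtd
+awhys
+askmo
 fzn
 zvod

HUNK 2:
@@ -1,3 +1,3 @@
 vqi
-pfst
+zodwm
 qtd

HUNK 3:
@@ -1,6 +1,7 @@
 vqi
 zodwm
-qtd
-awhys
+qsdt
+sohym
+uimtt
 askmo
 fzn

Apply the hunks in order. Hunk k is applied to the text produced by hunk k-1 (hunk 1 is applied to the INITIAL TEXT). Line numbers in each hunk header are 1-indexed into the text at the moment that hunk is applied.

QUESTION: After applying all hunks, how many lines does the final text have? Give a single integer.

Hunk 1: at line 1 remove [yct,yxmob] add [qtd,awhys,askmo] -> 8 lines: vqi pfst qtd awhys askmo fzn zvod foar
Hunk 2: at line 1 remove [pfst] add [zodwm] -> 8 lines: vqi zodwm qtd awhys askmo fzn zvod foar
Hunk 3: at line 1 remove [qtd,awhys] add [qsdt,sohym,uimtt] -> 9 lines: vqi zodwm qsdt sohym uimtt askmo fzn zvod foar
Final line count: 9

Answer: 9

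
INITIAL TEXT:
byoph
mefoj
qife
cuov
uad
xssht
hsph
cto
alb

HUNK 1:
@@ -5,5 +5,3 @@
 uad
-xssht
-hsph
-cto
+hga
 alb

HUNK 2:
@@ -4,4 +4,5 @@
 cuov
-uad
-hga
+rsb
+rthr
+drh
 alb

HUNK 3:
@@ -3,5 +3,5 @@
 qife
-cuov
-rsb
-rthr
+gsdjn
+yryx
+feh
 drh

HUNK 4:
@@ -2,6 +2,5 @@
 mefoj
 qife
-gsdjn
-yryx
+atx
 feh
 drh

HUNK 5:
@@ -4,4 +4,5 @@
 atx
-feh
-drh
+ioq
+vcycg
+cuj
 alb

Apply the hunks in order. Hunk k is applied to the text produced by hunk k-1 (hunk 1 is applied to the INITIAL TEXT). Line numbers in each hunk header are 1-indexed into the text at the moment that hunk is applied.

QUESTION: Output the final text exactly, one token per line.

Hunk 1: at line 5 remove [xssht,hsph,cto] add [hga] -> 7 lines: byoph mefoj qife cuov uad hga alb
Hunk 2: at line 4 remove [uad,hga] add [rsb,rthr,drh] -> 8 lines: byoph mefoj qife cuov rsb rthr drh alb
Hunk 3: at line 3 remove [cuov,rsb,rthr] add [gsdjn,yryx,feh] -> 8 lines: byoph mefoj qife gsdjn yryx feh drh alb
Hunk 4: at line 2 remove [gsdjn,yryx] add [atx] -> 7 lines: byoph mefoj qife atx feh drh alb
Hunk 5: at line 4 remove [feh,drh] add [ioq,vcycg,cuj] -> 8 lines: byoph mefoj qife atx ioq vcycg cuj alb

Answer: byoph
mefoj
qife
atx
ioq
vcycg
cuj
alb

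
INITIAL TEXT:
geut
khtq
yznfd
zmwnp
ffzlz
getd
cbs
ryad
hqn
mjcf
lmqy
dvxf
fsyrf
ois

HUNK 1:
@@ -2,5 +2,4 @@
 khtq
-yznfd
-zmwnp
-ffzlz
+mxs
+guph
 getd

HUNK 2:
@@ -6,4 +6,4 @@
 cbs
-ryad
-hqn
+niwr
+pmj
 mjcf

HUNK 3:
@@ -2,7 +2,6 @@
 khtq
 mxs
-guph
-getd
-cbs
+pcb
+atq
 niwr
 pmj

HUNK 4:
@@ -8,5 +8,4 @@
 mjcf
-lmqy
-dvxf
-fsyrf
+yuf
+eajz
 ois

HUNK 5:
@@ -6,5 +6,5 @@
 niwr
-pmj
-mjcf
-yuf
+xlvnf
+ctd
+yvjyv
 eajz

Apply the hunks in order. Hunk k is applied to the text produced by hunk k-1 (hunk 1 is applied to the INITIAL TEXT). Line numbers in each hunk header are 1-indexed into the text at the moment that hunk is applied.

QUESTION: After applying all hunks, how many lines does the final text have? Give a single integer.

Hunk 1: at line 2 remove [yznfd,zmwnp,ffzlz] add [mxs,guph] -> 13 lines: geut khtq mxs guph getd cbs ryad hqn mjcf lmqy dvxf fsyrf ois
Hunk 2: at line 6 remove [ryad,hqn] add [niwr,pmj] -> 13 lines: geut khtq mxs guph getd cbs niwr pmj mjcf lmqy dvxf fsyrf ois
Hunk 3: at line 2 remove [guph,getd,cbs] add [pcb,atq] -> 12 lines: geut khtq mxs pcb atq niwr pmj mjcf lmqy dvxf fsyrf ois
Hunk 4: at line 8 remove [lmqy,dvxf,fsyrf] add [yuf,eajz] -> 11 lines: geut khtq mxs pcb atq niwr pmj mjcf yuf eajz ois
Hunk 5: at line 6 remove [pmj,mjcf,yuf] add [xlvnf,ctd,yvjyv] -> 11 lines: geut khtq mxs pcb atq niwr xlvnf ctd yvjyv eajz ois
Final line count: 11

Answer: 11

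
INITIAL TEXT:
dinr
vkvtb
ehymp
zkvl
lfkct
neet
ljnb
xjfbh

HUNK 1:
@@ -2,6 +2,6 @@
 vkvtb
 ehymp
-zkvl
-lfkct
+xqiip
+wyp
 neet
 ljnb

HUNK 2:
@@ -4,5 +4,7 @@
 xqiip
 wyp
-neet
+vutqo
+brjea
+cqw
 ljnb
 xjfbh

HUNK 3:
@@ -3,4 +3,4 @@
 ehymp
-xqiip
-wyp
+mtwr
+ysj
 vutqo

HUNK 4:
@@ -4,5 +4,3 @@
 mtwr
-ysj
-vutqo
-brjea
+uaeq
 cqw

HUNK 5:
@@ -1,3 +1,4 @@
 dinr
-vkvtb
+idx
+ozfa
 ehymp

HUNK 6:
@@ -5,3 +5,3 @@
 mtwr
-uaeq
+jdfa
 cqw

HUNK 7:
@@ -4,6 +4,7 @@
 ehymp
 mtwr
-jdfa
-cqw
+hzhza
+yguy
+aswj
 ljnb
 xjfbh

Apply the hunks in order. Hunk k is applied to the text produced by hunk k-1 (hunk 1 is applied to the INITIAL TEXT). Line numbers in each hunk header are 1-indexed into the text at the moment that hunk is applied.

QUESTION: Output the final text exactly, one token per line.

Answer: dinr
idx
ozfa
ehymp
mtwr
hzhza
yguy
aswj
ljnb
xjfbh

Derivation:
Hunk 1: at line 2 remove [zkvl,lfkct] add [xqiip,wyp] -> 8 lines: dinr vkvtb ehymp xqiip wyp neet ljnb xjfbh
Hunk 2: at line 4 remove [neet] add [vutqo,brjea,cqw] -> 10 lines: dinr vkvtb ehymp xqiip wyp vutqo brjea cqw ljnb xjfbh
Hunk 3: at line 3 remove [xqiip,wyp] add [mtwr,ysj] -> 10 lines: dinr vkvtb ehymp mtwr ysj vutqo brjea cqw ljnb xjfbh
Hunk 4: at line 4 remove [ysj,vutqo,brjea] add [uaeq] -> 8 lines: dinr vkvtb ehymp mtwr uaeq cqw ljnb xjfbh
Hunk 5: at line 1 remove [vkvtb] add [idx,ozfa] -> 9 lines: dinr idx ozfa ehymp mtwr uaeq cqw ljnb xjfbh
Hunk 6: at line 5 remove [uaeq] add [jdfa] -> 9 lines: dinr idx ozfa ehymp mtwr jdfa cqw ljnb xjfbh
Hunk 7: at line 4 remove [jdfa,cqw] add [hzhza,yguy,aswj] -> 10 lines: dinr idx ozfa ehymp mtwr hzhza yguy aswj ljnb xjfbh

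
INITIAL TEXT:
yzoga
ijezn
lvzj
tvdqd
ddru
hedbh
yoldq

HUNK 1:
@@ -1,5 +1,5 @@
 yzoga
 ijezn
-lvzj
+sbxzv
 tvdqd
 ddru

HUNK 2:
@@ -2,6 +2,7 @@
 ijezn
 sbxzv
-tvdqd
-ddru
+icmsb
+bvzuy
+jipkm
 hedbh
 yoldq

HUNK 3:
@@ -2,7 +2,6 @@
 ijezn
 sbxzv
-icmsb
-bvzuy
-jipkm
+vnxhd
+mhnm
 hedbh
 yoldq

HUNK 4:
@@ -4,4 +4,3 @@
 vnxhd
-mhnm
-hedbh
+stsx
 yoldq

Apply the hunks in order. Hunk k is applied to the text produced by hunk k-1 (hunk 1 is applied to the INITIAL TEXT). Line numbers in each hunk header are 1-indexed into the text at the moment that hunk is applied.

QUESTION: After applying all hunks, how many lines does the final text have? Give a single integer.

Answer: 6

Derivation:
Hunk 1: at line 1 remove [lvzj] add [sbxzv] -> 7 lines: yzoga ijezn sbxzv tvdqd ddru hedbh yoldq
Hunk 2: at line 2 remove [tvdqd,ddru] add [icmsb,bvzuy,jipkm] -> 8 lines: yzoga ijezn sbxzv icmsb bvzuy jipkm hedbh yoldq
Hunk 3: at line 2 remove [icmsb,bvzuy,jipkm] add [vnxhd,mhnm] -> 7 lines: yzoga ijezn sbxzv vnxhd mhnm hedbh yoldq
Hunk 4: at line 4 remove [mhnm,hedbh] add [stsx] -> 6 lines: yzoga ijezn sbxzv vnxhd stsx yoldq
Final line count: 6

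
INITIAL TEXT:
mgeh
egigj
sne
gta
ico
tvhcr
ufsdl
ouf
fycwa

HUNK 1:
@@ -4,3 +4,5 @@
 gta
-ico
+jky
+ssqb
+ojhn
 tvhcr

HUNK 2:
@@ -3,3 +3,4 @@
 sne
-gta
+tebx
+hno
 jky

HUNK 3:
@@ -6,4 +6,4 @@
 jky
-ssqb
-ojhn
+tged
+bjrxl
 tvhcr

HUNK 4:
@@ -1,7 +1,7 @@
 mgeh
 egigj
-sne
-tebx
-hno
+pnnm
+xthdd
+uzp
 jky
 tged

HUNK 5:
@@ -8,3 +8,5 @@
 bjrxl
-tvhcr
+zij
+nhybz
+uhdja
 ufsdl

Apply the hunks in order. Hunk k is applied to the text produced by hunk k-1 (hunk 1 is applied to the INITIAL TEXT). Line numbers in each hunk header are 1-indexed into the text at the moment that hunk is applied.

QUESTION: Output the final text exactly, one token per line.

Hunk 1: at line 4 remove [ico] add [jky,ssqb,ojhn] -> 11 lines: mgeh egigj sne gta jky ssqb ojhn tvhcr ufsdl ouf fycwa
Hunk 2: at line 3 remove [gta] add [tebx,hno] -> 12 lines: mgeh egigj sne tebx hno jky ssqb ojhn tvhcr ufsdl ouf fycwa
Hunk 3: at line 6 remove [ssqb,ojhn] add [tged,bjrxl] -> 12 lines: mgeh egigj sne tebx hno jky tged bjrxl tvhcr ufsdl ouf fycwa
Hunk 4: at line 1 remove [sne,tebx,hno] add [pnnm,xthdd,uzp] -> 12 lines: mgeh egigj pnnm xthdd uzp jky tged bjrxl tvhcr ufsdl ouf fycwa
Hunk 5: at line 8 remove [tvhcr] add [zij,nhybz,uhdja] -> 14 lines: mgeh egigj pnnm xthdd uzp jky tged bjrxl zij nhybz uhdja ufsdl ouf fycwa

Answer: mgeh
egigj
pnnm
xthdd
uzp
jky
tged
bjrxl
zij
nhybz
uhdja
ufsdl
ouf
fycwa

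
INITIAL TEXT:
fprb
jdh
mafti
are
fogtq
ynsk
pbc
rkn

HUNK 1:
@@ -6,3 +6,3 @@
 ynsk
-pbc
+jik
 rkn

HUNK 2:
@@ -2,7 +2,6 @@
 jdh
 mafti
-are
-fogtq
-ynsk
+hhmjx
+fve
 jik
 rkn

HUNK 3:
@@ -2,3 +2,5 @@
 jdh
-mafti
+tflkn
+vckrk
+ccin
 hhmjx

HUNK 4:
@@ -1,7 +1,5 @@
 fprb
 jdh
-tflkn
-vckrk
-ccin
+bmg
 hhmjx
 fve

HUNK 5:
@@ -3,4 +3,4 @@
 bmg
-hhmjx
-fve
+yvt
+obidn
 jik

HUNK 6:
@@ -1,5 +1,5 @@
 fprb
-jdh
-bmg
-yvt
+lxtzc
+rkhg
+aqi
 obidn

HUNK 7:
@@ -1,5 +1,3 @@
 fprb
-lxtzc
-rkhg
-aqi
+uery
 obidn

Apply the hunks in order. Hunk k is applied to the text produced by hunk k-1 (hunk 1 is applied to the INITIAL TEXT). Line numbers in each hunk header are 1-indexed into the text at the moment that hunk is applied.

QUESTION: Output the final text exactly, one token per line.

Hunk 1: at line 6 remove [pbc] add [jik] -> 8 lines: fprb jdh mafti are fogtq ynsk jik rkn
Hunk 2: at line 2 remove [are,fogtq,ynsk] add [hhmjx,fve] -> 7 lines: fprb jdh mafti hhmjx fve jik rkn
Hunk 3: at line 2 remove [mafti] add [tflkn,vckrk,ccin] -> 9 lines: fprb jdh tflkn vckrk ccin hhmjx fve jik rkn
Hunk 4: at line 1 remove [tflkn,vckrk,ccin] add [bmg] -> 7 lines: fprb jdh bmg hhmjx fve jik rkn
Hunk 5: at line 3 remove [hhmjx,fve] add [yvt,obidn] -> 7 lines: fprb jdh bmg yvt obidn jik rkn
Hunk 6: at line 1 remove [jdh,bmg,yvt] add [lxtzc,rkhg,aqi] -> 7 lines: fprb lxtzc rkhg aqi obidn jik rkn
Hunk 7: at line 1 remove [lxtzc,rkhg,aqi] add [uery] -> 5 lines: fprb uery obidn jik rkn

Answer: fprb
uery
obidn
jik
rkn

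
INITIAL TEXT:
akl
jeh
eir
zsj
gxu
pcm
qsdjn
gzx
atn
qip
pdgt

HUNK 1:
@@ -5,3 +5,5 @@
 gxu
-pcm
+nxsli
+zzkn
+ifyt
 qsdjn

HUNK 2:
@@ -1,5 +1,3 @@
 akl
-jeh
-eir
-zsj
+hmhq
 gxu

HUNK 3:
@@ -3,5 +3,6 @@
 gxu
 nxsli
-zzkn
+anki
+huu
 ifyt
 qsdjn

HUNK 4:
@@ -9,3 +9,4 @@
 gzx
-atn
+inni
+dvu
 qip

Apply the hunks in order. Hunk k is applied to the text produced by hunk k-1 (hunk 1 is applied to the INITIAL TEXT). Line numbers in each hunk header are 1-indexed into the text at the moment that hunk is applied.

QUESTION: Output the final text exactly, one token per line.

Answer: akl
hmhq
gxu
nxsli
anki
huu
ifyt
qsdjn
gzx
inni
dvu
qip
pdgt

Derivation:
Hunk 1: at line 5 remove [pcm] add [nxsli,zzkn,ifyt] -> 13 lines: akl jeh eir zsj gxu nxsli zzkn ifyt qsdjn gzx atn qip pdgt
Hunk 2: at line 1 remove [jeh,eir,zsj] add [hmhq] -> 11 lines: akl hmhq gxu nxsli zzkn ifyt qsdjn gzx atn qip pdgt
Hunk 3: at line 3 remove [zzkn] add [anki,huu] -> 12 lines: akl hmhq gxu nxsli anki huu ifyt qsdjn gzx atn qip pdgt
Hunk 4: at line 9 remove [atn] add [inni,dvu] -> 13 lines: akl hmhq gxu nxsli anki huu ifyt qsdjn gzx inni dvu qip pdgt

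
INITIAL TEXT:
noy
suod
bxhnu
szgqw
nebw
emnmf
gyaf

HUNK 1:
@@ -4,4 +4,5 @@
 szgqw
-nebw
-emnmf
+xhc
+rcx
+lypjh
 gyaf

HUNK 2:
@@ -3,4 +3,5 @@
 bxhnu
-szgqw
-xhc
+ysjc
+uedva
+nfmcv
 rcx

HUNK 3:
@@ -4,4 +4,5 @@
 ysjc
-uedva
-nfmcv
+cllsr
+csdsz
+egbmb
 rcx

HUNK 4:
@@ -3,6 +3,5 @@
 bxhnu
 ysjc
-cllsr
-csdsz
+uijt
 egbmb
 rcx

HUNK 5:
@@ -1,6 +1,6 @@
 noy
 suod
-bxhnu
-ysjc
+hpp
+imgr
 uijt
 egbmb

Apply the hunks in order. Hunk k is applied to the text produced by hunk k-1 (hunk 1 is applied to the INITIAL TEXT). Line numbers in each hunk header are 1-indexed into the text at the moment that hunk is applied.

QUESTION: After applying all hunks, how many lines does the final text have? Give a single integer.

Hunk 1: at line 4 remove [nebw,emnmf] add [xhc,rcx,lypjh] -> 8 lines: noy suod bxhnu szgqw xhc rcx lypjh gyaf
Hunk 2: at line 3 remove [szgqw,xhc] add [ysjc,uedva,nfmcv] -> 9 lines: noy suod bxhnu ysjc uedva nfmcv rcx lypjh gyaf
Hunk 3: at line 4 remove [uedva,nfmcv] add [cllsr,csdsz,egbmb] -> 10 lines: noy suod bxhnu ysjc cllsr csdsz egbmb rcx lypjh gyaf
Hunk 4: at line 3 remove [cllsr,csdsz] add [uijt] -> 9 lines: noy suod bxhnu ysjc uijt egbmb rcx lypjh gyaf
Hunk 5: at line 1 remove [bxhnu,ysjc] add [hpp,imgr] -> 9 lines: noy suod hpp imgr uijt egbmb rcx lypjh gyaf
Final line count: 9

Answer: 9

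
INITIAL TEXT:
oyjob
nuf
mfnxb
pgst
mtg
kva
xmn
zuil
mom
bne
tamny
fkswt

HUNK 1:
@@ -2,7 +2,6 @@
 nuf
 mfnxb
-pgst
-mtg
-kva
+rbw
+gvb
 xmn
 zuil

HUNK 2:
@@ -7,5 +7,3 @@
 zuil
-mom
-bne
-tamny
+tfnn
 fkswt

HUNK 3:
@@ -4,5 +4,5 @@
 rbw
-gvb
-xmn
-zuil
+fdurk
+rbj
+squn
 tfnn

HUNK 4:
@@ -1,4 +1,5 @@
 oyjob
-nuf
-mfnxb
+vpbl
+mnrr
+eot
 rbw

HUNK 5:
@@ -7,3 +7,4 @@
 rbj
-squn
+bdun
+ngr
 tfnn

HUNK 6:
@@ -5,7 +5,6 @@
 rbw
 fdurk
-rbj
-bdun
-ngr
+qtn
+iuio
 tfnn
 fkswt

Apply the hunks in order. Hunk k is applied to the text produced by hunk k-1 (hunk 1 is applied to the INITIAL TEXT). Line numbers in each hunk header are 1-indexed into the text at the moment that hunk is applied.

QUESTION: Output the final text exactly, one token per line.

Answer: oyjob
vpbl
mnrr
eot
rbw
fdurk
qtn
iuio
tfnn
fkswt

Derivation:
Hunk 1: at line 2 remove [pgst,mtg,kva] add [rbw,gvb] -> 11 lines: oyjob nuf mfnxb rbw gvb xmn zuil mom bne tamny fkswt
Hunk 2: at line 7 remove [mom,bne,tamny] add [tfnn] -> 9 lines: oyjob nuf mfnxb rbw gvb xmn zuil tfnn fkswt
Hunk 3: at line 4 remove [gvb,xmn,zuil] add [fdurk,rbj,squn] -> 9 lines: oyjob nuf mfnxb rbw fdurk rbj squn tfnn fkswt
Hunk 4: at line 1 remove [nuf,mfnxb] add [vpbl,mnrr,eot] -> 10 lines: oyjob vpbl mnrr eot rbw fdurk rbj squn tfnn fkswt
Hunk 5: at line 7 remove [squn] add [bdun,ngr] -> 11 lines: oyjob vpbl mnrr eot rbw fdurk rbj bdun ngr tfnn fkswt
Hunk 6: at line 5 remove [rbj,bdun,ngr] add [qtn,iuio] -> 10 lines: oyjob vpbl mnrr eot rbw fdurk qtn iuio tfnn fkswt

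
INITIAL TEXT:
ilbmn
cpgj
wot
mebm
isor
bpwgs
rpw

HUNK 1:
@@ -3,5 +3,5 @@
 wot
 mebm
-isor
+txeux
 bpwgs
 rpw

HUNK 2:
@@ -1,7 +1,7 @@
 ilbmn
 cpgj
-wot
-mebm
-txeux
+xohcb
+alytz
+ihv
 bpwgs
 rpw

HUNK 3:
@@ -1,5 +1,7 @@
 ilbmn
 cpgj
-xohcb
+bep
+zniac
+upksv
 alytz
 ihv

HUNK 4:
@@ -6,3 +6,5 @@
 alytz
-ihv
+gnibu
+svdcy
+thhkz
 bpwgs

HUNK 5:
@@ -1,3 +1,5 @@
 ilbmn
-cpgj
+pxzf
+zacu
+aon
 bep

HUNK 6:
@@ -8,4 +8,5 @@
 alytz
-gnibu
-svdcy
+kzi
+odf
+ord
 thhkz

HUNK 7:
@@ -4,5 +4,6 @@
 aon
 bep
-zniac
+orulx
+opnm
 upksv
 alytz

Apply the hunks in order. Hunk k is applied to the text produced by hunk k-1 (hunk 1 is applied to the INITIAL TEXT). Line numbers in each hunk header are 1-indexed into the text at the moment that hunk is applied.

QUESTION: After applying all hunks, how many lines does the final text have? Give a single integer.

Hunk 1: at line 3 remove [isor] add [txeux] -> 7 lines: ilbmn cpgj wot mebm txeux bpwgs rpw
Hunk 2: at line 1 remove [wot,mebm,txeux] add [xohcb,alytz,ihv] -> 7 lines: ilbmn cpgj xohcb alytz ihv bpwgs rpw
Hunk 3: at line 1 remove [xohcb] add [bep,zniac,upksv] -> 9 lines: ilbmn cpgj bep zniac upksv alytz ihv bpwgs rpw
Hunk 4: at line 6 remove [ihv] add [gnibu,svdcy,thhkz] -> 11 lines: ilbmn cpgj bep zniac upksv alytz gnibu svdcy thhkz bpwgs rpw
Hunk 5: at line 1 remove [cpgj] add [pxzf,zacu,aon] -> 13 lines: ilbmn pxzf zacu aon bep zniac upksv alytz gnibu svdcy thhkz bpwgs rpw
Hunk 6: at line 8 remove [gnibu,svdcy] add [kzi,odf,ord] -> 14 lines: ilbmn pxzf zacu aon bep zniac upksv alytz kzi odf ord thhkz bpwgs rpw
Hunk 7: at line 4 remove [zniac] add [orulx,opnm] -> 15 lines: ilbmn pxzf zacu aon bep orulx opnm upksv alytz kzi odf ord thhkz bpwgs rpw
Final line count: 15

Answer: 15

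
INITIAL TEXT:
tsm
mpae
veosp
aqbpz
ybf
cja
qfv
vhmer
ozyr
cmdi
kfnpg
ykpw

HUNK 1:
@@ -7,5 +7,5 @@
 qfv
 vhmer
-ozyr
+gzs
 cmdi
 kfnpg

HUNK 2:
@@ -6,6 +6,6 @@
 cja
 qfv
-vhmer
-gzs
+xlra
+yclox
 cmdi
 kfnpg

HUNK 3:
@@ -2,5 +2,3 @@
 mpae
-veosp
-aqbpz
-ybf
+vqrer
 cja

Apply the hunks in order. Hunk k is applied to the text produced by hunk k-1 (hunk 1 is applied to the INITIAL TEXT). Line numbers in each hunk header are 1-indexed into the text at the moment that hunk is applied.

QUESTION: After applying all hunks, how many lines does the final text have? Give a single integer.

Hunk 1: at line 7 remove [ozyr] add [gzs] -> 12 lines: tsm mpae veosp aqbpz ybf cja qfv vhmer gzs cmdi kfnpg ykpw
Hunk 2: at line 6 remove [vhmer,gzs] add [xlra,yclox] -> 12 lines: tsm mpae veosp aqbpz ybf cja qfv xlra yclox cmdi kfnpg ykpw
Hunk 3: at line 2 remove [veosp,aqbpz,ybf] add [vqrer] -> 10 lines: tsm mpae vqrer cja qfv xlra yclox cmdi kfnpg ykpw
Final line count: 10

Answer: 10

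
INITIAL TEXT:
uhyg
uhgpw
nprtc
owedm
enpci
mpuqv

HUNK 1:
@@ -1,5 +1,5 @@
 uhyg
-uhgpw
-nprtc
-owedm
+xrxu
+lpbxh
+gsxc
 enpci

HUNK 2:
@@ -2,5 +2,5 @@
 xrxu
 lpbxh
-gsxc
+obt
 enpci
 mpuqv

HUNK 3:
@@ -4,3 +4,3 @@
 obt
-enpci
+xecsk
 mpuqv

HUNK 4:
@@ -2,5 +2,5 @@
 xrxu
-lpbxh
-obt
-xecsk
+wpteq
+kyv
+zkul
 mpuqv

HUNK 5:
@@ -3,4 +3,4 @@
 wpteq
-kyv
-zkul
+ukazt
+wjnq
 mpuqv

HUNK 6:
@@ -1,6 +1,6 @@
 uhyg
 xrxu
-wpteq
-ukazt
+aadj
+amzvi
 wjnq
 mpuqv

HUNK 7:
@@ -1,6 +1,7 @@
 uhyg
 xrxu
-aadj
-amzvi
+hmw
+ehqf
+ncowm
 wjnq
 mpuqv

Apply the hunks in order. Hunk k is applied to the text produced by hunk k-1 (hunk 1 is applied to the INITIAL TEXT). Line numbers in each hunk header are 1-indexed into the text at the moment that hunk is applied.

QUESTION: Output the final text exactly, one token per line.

Answer: uhyg
xrxu
hmw
ehqf
ncowm
wjnq
mpuqv

Derivation:
Hunk 1: at line 1 remove [uhgpw,nprtc,owedm] add [xrxu,lpbxh,gsxc] -> 6 lines: uhyg xrxu lpbxh gsxc enpci mpuqv
Hunk 2: at line 2 remove [gsxc] add [obt] -> 6 lines: uhyg xrxu lpbxh obt enpci mpuqv
Hunk 3: at line 4 remove [enpci] add [xecsk] -> 6 lines: uhyg xrxu lpbxh obt xecsk mpuqv
Hunk 4: at line 2 remove [lpbxh,obt,xecsk] add [wpteq,kyv,zkul] -> 6 lines: uhyg xrxu wpteq kyv zkul mpuqv
Hunk 5: at line 3 remove [kyv,zkul] add [ukazt,wjnq] -> 6 lines: uhyg xrxu wpteq ukazt wjnq mpuqv
Hunk 6: at line 1 remove [wpteq,ukazt] add [aadj,amzvi] -> 6 lines: uhyg xrxu aadj amzvi wjnq mpuqv
Hunk 7: at line 1 remove [aadj,amzvi] add [hmw,ehqf,ncowm] -> 7 lines: uhyg xrxu hmw ehqf ncowm wjnq mpuqv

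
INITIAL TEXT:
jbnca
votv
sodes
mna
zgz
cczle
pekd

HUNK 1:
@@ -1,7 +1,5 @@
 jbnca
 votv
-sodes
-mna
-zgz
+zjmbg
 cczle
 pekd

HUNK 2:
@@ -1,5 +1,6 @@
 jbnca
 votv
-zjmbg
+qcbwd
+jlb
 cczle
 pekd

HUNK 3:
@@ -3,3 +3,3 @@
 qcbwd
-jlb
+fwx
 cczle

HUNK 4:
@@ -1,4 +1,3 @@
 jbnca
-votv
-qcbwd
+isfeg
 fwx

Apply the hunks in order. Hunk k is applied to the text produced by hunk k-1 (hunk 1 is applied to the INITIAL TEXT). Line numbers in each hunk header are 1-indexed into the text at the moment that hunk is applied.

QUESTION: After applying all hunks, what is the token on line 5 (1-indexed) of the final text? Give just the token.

Hunk 1: at line 1 remove [sodes,mna,zgz] add [zjmbg] -> 5 lines: jbnca votv zjmbg cczle pekd
Hunk 2: at line 1 remove [zjmbg] add [qcbwd,jlb] -> 6 lines: jbnca votv qcbwd jlb cczle pekd
Hunk 3: at line 3 remove [jlb] add [fwx] -> 6 lines: jbnca votv qcbwd fwx cczle pekd
Hunk 4: at line 1 remove [votv,qcbwd] add [isfeg] -> 5 lines: jbnca isfeg fwx cczle pekd
Final line 5: pekd

Answer: pekd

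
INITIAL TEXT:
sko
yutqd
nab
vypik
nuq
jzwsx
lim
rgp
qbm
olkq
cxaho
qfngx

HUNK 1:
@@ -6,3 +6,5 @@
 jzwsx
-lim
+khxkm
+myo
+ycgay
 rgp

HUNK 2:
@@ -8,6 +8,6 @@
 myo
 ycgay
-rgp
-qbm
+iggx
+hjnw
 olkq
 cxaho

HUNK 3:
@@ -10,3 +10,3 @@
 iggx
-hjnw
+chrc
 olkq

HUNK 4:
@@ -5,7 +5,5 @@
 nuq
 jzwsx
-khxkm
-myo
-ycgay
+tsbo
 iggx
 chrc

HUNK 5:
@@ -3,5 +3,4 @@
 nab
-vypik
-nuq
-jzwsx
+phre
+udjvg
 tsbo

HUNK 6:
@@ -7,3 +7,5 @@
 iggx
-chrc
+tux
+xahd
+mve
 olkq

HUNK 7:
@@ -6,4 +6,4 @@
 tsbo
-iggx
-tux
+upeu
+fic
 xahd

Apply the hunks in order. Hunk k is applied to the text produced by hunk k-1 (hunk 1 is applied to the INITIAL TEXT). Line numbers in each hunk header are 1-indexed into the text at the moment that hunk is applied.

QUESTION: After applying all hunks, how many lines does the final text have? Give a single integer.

Hunk 1: at line 6 remove [lim] add [khxkm,myo,ycgay] -> 14 lines: sko yutqd nab vypik nuq jzwsx khxkm myo ycgay rgp qbm olkq cxaho qfngx
Hunk 2: at line 8 remove [rgp,qbm] add [iggx,hjnw] -> 14 lines: sko yutqd nab vypik nuq jzwsx khxkm myo ycgay iggx hjnw olkq cxaho qfngx
Hunk 3: at line 10 remove [hjnw] add [chrc] -> 14 lines: sko yutqd nab vypik nuq jzwsx khxkm myo ycgay iggx chrc olkq cxaho qfngx
Hunk 4: at line 5 remove [khxkm,myo,ycgay] add [tsbo] -> 12 lines: sko yutqd nab vypik nuq jzwsx tsbo iggx chrc olkq cxaho qfngx
Hunk 5: at line 3 remove [vypik,nuq,jzwsx] add [phre,udjvg] -> 11 lines: sko yutqd nab phre udjvg tsbo iggx chrc olkq cxaho qfngx
Hunk 6: at line 7 remove [chrc] add [tux,xahd,mve] -> 13 lines: sko yutqd nab phre udjvg tsbo iggx tux xahd mve olkq cxaho qfngx
Hunk 7: at line 6 remove [iggx,tux] add [upeu,fic] -> 13 lines: sko yutqd nab phre udjvg tsbo upeu fic xahd mve olkq cxaho qfngx
Final line count: 13

Answer: 13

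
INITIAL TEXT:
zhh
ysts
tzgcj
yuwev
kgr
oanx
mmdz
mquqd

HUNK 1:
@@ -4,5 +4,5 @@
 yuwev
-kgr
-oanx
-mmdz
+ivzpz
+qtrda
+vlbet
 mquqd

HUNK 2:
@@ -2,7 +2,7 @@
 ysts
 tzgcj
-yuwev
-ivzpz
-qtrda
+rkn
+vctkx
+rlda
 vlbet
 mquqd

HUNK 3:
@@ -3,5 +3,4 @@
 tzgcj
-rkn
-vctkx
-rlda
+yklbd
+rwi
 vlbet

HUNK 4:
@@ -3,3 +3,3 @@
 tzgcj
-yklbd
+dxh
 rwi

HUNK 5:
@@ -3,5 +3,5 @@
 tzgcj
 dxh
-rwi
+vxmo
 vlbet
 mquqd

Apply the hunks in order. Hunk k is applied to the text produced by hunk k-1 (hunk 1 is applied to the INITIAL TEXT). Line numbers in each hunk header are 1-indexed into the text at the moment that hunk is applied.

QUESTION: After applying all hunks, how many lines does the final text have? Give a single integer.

Hunk 1: at line 4 remove [kgr,oanx,mmdz] add [ivzpz,qtrda,vlbet] -> 8 lines: zhh ysts tzgcj yuwev ivzpz qtrda vlbet mquqd
Hunk 2: at line 2 remove [yuwev,ivzpz,qtrda] add [rkn,vctkx,rlda] -> 8 lines: zhh ysts tzgcj rkn vctkx rlda vlbet mquqd
Hunk 3: at line 3 remove [rkn,vctkx,rlda] add [yklbd,rwi] -> 7 lines: zhh ysts tzgcj yklbd rwi vlbet mquqd
Hunk 4: at line 3 remove [yklbd] add [dxh] -> 7 lines: zhh ysts tzgcj dxh rwi vlbet mquqd
Hunk 5: at line 3 remove [rwi] add [vxmo] -> 7 lines: zhh ysts tzgcj dxh vxmo vlbet mquqd
Final line count: 7

Answer: 7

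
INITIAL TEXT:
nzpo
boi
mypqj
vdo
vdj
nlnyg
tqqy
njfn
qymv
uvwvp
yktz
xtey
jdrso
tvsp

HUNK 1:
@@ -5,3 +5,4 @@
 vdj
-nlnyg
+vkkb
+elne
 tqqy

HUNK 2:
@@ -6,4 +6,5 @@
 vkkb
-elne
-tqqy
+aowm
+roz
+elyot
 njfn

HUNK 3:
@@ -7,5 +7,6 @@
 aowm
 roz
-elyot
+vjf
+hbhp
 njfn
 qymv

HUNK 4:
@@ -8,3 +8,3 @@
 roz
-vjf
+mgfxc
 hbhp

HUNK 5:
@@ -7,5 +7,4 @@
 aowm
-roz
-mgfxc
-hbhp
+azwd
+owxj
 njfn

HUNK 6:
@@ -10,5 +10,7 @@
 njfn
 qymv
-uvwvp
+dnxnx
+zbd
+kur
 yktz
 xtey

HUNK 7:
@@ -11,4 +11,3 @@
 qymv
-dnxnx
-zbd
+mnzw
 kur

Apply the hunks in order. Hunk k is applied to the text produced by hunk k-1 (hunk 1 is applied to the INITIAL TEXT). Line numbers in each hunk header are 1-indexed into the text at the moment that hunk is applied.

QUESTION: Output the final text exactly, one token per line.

Hunk 1: at line 5 remove [nlnyg] add [vkkb,elne] -> 15 lines: nzpo boi mypqj vdo vdj vkkb elne tqqy njfn qymv uvwvp yktz xtey jdrso tvsp
Hunk 2: at line 6 remove [elne,tqqy] add [aowm,roz,elyot] -> 16 lines: nzpo boi mypqj vdo vdj vkkb aowm roz elyot njfn qymv uvwvp yktz xtey jdrso tvsp
Hunk 3: at line 7 remove [elyot] add [vjf,hbhp] -> 17 lines: nzpo boi mypqj vdo vdj vkkb aowm roz vjf hbhp njfn qymv uvwvp yktz xtey jdrso tvsp
Hunk 4: at line 8 remove [vjf] add [mgfxc] -> 17 lines: nzpo boi mypqj vdo vdj vkkb aowm roz mgfxc hbhp njfn qymv uvwvp yktz xtey jdrso tvsp
Hunk 5: at line 7 remove [roz,mgfxc,hbhp] add [azwd,owxj] -> 16 lines: nzpo boi mypqj vdo vdj vkkb aowm azwd owxj njfn qymv uvwvp yktz xtey jdrso tvsp
Hunk 6: at line 10 remove [uvwvp] add [dnxnx,zbd,kur] -> 18 lines: nzpo boi mypqj vdo vdj vkkb aowm azwd owxj njfn qymv dnxnx zbd kur yktz xtey jdrso tvsp
Hunk 7: at line 11 remove [dnxnx,zbd] add [mnzw] -> 17 lines: nzpo boi mypqj vdo vdj vkkb aowm azwd owxj njfn qymv mnzw kur yktz xtey jdrso tvsp

Answer: nzpo
boi
mypqj
vdo
vdj
vkkb
aowm
azwd
owxj
njfn
qymv
mnzw
kur
yktz
xtey
jdrso
tvsp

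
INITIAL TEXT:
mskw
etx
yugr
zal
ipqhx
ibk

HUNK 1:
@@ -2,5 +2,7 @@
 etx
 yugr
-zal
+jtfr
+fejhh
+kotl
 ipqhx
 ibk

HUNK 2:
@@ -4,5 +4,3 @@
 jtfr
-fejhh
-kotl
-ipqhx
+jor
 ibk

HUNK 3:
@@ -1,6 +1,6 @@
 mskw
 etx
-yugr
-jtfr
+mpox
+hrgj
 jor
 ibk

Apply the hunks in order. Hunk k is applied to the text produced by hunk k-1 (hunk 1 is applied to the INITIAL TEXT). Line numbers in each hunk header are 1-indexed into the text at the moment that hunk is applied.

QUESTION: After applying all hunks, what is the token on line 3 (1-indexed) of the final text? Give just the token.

Answer: mpox

Derivation:
Hunk 1: at line 2 remove [zal] add [jtfr,fejhh,kotl] -> 8 lines: mskw etx yugr jtfr fejhh kotl ipqhx ibk
Hunk 2: at line 4 remove [fejhh,kotl,ipqhx] add [jor] -> 6 lines: mskw etx yugr jtfr jor ibk
Hunk 3: at line 1 remove [yugr,jtfr] add [mpox,hrgj] -> 6 lines: mskw etx mpox hrgj jor ibk
Final line 3: mpox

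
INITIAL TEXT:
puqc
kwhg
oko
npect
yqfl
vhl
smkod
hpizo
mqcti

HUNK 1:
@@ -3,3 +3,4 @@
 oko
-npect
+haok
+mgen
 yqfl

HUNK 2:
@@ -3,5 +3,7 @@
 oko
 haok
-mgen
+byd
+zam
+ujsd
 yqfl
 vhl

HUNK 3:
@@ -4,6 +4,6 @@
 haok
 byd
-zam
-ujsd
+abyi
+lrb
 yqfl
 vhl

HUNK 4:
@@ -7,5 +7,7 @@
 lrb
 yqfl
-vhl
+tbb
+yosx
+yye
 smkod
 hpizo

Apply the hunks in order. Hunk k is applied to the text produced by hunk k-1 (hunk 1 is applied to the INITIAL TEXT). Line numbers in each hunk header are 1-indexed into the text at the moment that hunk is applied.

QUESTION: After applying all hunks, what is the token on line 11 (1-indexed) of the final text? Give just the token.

Hunk 1: at line 3 remove [npect] add [haok,mgen] -> 10 lines: puqc kwhg oko haok mgen yqfl vhl smkod hpizo mqcti
Hunk 2: at line 3 remove [mgen] add [byd,zam,ujsd] -> 12 lines: puqc kwhg oko haok byd zam ujsd yqfl vhl smkod hpizo mqcti
Hunk 3: at line 4 remove [zam,ujsd] add [abyi,lrb] -> 12 lines: puqc kwhg oko haok byd abyi lrb yqfl vhl smkod hpizo mqcti
Hunk 4: at line 7 remove [vhl] add [tbb,yosx,yye] -> 14 lines: puqc kwhg oko haok byd abyi lrb yqfl tbb yosx yye smkod hpizo mqcti
Final line 11: yye

Answer: yye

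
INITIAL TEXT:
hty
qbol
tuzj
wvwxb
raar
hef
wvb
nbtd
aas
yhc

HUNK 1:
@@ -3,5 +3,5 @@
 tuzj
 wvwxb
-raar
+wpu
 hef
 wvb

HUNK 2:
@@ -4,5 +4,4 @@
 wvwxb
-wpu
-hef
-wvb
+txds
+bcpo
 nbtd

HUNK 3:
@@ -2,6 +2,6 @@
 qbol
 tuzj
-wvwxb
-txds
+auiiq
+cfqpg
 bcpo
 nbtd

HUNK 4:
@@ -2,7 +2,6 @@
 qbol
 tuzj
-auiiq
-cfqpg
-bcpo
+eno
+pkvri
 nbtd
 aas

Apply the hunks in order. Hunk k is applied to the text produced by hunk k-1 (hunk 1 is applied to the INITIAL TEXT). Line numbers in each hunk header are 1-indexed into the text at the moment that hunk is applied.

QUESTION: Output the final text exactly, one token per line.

Hunk 1: at line 3 remove [raar] add [wpu] -> 10 lines: hty qbol tuzj wvwxb wpu hef wvb nbtd aas yhc
Hunk 2: at line 4 remove [wpu,hef,wvb] add [txds,bcpo] -> 9 lines: hty qbol tuzj wvwxb txds bcpo nbtd aas yhc
Hunk 3: at line 2 remove [wvwxb,txds] add [auiiq,cfqpg] -> 9 lines: hty qbol tuzj auiiq cfqpg bcpo nbtd aas yhc
Hunk 4: at line 2 remove [auiiq,cfqpg,bcpo] add [eno,pkvri] -> 8 lines: hty qbol tuzj eno pkvri nbtd aas yhc

Answer: hty
qbol
tuzj
eno
pkvri
nbtd
aas
yhc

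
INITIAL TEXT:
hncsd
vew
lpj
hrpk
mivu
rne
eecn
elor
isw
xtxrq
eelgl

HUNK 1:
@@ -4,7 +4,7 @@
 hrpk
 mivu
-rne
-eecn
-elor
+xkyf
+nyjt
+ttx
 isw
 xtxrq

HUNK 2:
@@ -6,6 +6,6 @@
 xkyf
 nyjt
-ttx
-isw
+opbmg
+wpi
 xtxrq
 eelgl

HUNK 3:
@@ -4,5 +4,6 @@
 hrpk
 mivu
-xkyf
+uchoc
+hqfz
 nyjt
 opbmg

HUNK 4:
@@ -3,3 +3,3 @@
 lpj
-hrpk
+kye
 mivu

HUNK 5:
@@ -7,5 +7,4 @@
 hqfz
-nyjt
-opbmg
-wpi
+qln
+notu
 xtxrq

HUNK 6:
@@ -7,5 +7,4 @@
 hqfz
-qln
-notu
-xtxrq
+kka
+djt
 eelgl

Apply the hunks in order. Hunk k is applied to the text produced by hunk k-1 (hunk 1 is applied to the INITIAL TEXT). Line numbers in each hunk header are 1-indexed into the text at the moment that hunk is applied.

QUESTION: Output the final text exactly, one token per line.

Answer: hncsd
vew
lpj
kye
mivu
uchoc
hqfz
kka
djt
eelgl

Derivation:
Hunk 1: at line 4 remove [rne,eecn,elor] add [xkyf,nyjt,ttx] -> 11 lines: hncsd vew lpj hrpk mivu xkyf nyjt ttx isw xtxrq eelgl
Hunk 2: at line 6 remove [ttx,isw] add [opbmg,wpi] -> 11 lines: hncsd vew lpj hrpk mivu xkyf nyjt opbmg wpi xtxrq eelgl
Hunk 3: at line 4 remove [xkyf] add [uchoc,hqfz] -> 12 lines: hncsd vew lpj hrpk mivu uchoc hqfz nyjt opbmg wpi xtxrq eelgl
Hunk 4: at line 3 remove [hrpk] add [kye] -> 12 lines: hncsd vew lpj kye mivu uchoc hqfz nyjt opbmg wpi xtxrq eelgl
Hunk 5: at line 7 remove [nyjt,opbmg,wpi] add [qln,notu] -> 11 lines: hncsd vew lpj kye mivu uchoc hqfz qln notu xtxrq eelgl
Hunk 6: at line 7 remove [qln,notu,xtxrq] add [kka,djt] -> 10 lines: hncsd vew lpj kye mivu uchoc hqfz kka djt eelgl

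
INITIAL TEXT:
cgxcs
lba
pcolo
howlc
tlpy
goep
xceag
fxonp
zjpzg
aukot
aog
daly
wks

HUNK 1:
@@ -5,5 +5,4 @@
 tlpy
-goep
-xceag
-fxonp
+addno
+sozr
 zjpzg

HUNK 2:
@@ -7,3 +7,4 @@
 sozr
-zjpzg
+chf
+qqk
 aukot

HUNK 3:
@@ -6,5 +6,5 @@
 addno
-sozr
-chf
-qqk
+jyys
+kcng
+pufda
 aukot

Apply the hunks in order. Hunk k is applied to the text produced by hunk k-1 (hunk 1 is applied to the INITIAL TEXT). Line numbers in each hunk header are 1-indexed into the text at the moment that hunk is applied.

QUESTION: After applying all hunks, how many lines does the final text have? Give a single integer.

Answer: 13

Derivation:
Hunk 1: at line 5 remove [goep,xceag,fxonp] add [addno,sozr] -> 12 lines: cgxcs lba pcolo howlc tlpy addno sozr zjpzg aukot aog daly wks
Hunk 2: at line 7 remove [zjpzg] add [chf,qqk] -> 13 lines: cgxcs lba pcolo howlc tlpy addno sozr chf qqk aukot aog daly wks
Hunk 3: at line 6 remove [sozr,chf,qqk] add [jyys,kcng,pufda] -> 13 lines: cgxcs lba pcolo howlc tlpy addno jyys kcng pufda aukot aog daly wks
Final line count: 13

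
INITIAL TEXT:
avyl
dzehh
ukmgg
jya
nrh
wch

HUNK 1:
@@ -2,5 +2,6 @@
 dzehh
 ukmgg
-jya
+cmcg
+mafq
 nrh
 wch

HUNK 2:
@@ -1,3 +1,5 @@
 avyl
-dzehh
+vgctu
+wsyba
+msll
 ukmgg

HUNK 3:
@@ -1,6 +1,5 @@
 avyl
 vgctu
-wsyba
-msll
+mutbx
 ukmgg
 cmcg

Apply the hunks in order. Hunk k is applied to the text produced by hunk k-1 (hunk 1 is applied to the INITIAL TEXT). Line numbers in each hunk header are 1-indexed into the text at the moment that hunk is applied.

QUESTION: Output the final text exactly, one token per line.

Hunk 1: at line 2 remove [jya] add [cmcg,mafq] -> 7 lines: avyl dzehh ukmgg cmcg mafq nrh wch
Hunk 2: at line 1 remove [dzehh] add [vgctu,wsyba,msll] -> 9 lines: avyl vgctu wsyba msll ukmgg cmcg mafq nrh wch
Hunk 3: at line 1 remove [wsyba,msll] add [mutbx] -> 8 lines: avyl vgctu mutbx ukmgg cmcg mafq nrh wch

Answer: avyl
vgctu
mutbx
ukmgg
cmcg
mafq
nrh
wch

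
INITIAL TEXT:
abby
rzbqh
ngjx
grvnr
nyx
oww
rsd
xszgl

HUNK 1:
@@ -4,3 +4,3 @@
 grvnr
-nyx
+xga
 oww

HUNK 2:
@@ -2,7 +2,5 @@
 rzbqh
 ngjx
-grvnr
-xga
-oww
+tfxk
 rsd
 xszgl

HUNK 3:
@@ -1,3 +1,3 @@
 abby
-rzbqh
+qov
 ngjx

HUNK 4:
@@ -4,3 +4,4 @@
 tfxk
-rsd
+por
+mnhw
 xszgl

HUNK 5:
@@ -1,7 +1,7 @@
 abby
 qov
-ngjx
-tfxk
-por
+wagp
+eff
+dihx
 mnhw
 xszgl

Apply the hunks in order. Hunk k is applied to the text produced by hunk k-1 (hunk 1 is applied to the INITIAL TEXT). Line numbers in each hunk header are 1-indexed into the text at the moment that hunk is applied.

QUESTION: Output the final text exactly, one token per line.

Hunk 1: at line 4 remove [nyx] add [xga] -> 8 lines: abby rzbqh ngjx grvnr xga oww rsd xszgl
Hunk 2: at line 2 remove [grvnr,xga,oww] add [tfxk] -> 6 lines: abby rzbqh ngjx tfxk rsd xszgl
Hunk 3: at line 1 remove [rzbqh] add [qov] -> 6 lines: abby qov ngjx tfxk rsd xszgl
Hunk 4: at line 4 remove [rsd] add [por,mnhw] -> 7 lines: abby qov ngjx tfxk por mnhw xszgl
Hunk 5: at line 1 remove [ngjx,tfxk,por] add [wagp,eff,dihx] -> 7 lines: abby qov wagp eff dihx mnhw xszgl

Answer: abby
qov
wagp
eff
dihx
mnhw
xszgl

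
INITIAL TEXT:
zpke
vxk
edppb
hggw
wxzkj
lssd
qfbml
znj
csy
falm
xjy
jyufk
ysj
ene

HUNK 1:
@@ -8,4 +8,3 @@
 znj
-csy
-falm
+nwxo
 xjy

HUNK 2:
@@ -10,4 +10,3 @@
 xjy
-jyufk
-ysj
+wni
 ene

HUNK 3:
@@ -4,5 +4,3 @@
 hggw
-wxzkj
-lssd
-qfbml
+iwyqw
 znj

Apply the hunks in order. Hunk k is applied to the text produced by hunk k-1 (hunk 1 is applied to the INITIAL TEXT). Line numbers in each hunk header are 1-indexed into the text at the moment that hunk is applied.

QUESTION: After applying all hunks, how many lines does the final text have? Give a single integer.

Hunk 1: at line 8 remove [csy,falm] add [nwxo] -> 13 lines: zpke vxk edppb hggw wxzkj lssd qfbml znj nwxo xjy jyufk ysj ene
Hunk 2: at line 10 remove [jyufk,ysj] add [wni] -> 12 lines: zpke vxk edppb hggw wxzkj lssd qfbml znj nwxo xjy wni ene
Hunk 3: at line 4 remove [wxzkj,lssd,qfbml] add [iwyqw] -> 10 lines: zpke vxk edppb hggw iwyqw znj nwxo xjy wni ene
Final line count: 10

Answer: 10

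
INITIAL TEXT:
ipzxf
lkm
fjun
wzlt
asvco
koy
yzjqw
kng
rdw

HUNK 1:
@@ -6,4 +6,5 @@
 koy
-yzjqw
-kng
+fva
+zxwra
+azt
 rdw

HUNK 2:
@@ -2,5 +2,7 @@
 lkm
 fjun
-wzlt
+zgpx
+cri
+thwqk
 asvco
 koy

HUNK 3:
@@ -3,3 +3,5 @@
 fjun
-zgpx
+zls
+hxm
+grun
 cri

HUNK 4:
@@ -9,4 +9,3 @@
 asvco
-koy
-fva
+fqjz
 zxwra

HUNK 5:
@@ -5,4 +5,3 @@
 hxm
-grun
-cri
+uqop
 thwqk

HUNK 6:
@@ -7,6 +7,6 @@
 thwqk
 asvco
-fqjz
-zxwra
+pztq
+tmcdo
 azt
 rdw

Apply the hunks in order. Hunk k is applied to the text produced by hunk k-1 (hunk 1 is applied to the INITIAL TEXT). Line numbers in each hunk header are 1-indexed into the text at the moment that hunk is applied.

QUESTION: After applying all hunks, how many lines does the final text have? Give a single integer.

Answer: 12

Derivation:
Hunk 1: at line 6 remove [yzjqw,kng] add [fva,zxwra,azt] -> 10 lines: ipzxf lkm fjun wzlt asvco koy fva zxwra azt rdw
Hunk 2: at line 2 remove [wzlt] add [zgpx,cri,thwqk] -> 12 lines: ipzxf lkm fjun zgpx cri thwqk asvco koy fva zxwra azt rdw
Hunk 3: at line 3 remove [zgpx] add [zls,hxm,grun] -> 14 lines: ipzxf lkm fjun zls hxm grun cri thwqk asvco koy fva zxwra azt rdw
Hunk 4: at line 9 remove [koy,fva] add [fqjz] -> 13 lines: ipzxf lkm fjun zls hxm grun cri thwqk asvco fqjz zxwra azt rdw
Hunk 5: at line 5 remove [grun,cri] add [uqop] -> 12 lines: ipzxf lkm fjun zls hxm uqop thwqk asvco fqjz zxwra azt rdw
Hunk 6: at line 7 remove [fqjz,zxwra] add [pztq,tmcdo] -> 12 lines: ipzxf lkm fjun zls hxm uqop thwqk asvco pztq tmcdo azt rdw
Final line count: 12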